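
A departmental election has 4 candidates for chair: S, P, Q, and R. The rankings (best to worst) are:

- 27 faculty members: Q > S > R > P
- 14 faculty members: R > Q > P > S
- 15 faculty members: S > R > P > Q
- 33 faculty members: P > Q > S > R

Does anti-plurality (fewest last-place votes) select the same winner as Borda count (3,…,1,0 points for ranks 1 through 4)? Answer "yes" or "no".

no

Anti-plurality — last-place votes: S 14, P 27, Q 15, R 33. Winner: S.
Borda — scores: S 132, P 128, Q 175, R 99. Winner: Q.
The two methods disagree.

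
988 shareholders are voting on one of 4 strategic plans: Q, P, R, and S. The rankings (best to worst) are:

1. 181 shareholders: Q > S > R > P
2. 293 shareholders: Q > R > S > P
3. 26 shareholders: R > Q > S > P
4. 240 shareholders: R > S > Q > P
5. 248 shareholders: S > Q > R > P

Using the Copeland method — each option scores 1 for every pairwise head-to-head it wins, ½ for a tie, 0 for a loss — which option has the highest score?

Q

Q: beats P, R, and S → score 3.
P: loses to Q, R, and S → score 0.
R: beats P and S; loses to Q → score 2.
S: beats P; loses to Q and R → score 1.
Q has the best pairwise record.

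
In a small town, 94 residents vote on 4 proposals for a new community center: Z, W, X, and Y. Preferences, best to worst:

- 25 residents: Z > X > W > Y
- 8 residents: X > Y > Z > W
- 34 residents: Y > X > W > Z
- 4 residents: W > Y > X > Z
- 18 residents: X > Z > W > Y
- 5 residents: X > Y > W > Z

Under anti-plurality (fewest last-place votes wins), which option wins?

X

Last-place votes: Z 43, W 8, X 0, Y 43.
X is ranked last by the fewest voters, so X wins.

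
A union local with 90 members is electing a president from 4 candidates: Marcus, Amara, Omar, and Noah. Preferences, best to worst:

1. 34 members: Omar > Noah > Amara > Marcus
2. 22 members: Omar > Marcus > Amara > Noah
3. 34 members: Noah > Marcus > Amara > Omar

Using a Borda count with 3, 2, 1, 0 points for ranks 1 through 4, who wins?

Marcus: 34·0 + 22·2 + 34·2 = 112
Amara: 34·1 + 22·1 + 34·1 = 90
Omar: 34·3 + 22·3 + 34·0 = 168
Noah: 34·2 + 22·0 + 34·3 = 170
Noah has the highest Borda score (170).

Noah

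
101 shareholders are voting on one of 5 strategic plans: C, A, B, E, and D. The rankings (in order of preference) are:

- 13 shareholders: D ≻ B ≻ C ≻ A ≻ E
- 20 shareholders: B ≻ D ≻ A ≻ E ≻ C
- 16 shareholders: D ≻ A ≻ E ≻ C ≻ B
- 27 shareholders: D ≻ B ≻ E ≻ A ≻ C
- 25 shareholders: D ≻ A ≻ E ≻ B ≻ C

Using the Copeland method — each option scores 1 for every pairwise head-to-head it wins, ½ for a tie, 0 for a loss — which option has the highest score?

C: loses to A, B, E, and D → score 0.
A: beats C and E; loses to B and D → score 2.
B: beats C, A, and E; loses to D → score 3.
E: beats C; loses to A, B, and D → score 1.
D: beats C, A, B, and E → score 4.
D has the best pairwise record.

D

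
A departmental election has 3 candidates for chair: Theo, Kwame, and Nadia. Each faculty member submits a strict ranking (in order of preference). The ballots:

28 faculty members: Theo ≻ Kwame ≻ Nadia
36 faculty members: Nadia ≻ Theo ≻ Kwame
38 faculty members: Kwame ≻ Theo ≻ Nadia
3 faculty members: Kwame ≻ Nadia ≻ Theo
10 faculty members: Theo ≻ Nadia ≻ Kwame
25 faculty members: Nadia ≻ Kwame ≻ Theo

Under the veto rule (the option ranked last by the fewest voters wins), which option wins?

Last-place votes: Theo 28, Kwame 46, Nadia 66.
Theo is ranked last by the fewest voters, so Theo wins.

Theo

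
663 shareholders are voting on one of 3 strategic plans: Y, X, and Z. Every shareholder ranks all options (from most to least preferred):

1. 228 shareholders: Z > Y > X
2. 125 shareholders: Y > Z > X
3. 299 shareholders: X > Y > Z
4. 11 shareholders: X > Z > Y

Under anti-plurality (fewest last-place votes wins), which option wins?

Y

Last-place votes: Y 11, X 353, Z 299.
Y is ranked last by the fewest voters, so Y wins.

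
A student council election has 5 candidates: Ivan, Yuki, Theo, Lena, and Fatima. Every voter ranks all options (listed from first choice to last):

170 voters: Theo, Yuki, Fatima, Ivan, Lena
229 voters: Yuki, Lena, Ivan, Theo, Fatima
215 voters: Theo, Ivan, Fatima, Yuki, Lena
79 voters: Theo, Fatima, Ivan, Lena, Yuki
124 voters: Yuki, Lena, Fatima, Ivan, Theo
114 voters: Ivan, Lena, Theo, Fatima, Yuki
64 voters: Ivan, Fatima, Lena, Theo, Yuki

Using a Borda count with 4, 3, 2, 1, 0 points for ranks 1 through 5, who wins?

Ivan: 170·1 + 229·2 + 215·3 + 79·2 + 124·1 + 114·4 + 64·4 = 2267
Yuki: 170·3 + 229·4 + 215·1 + 79·0 + 124·4 + 114·0 + 64·0 = 2137
Theo: 170·4 + 229·1 + 215·4 + 79·4 + 124·0 + 114·2 + 64·1 = 2377
Lena: 170·0 + 229·3 + 215·0 + 79·1 + 124·3 + 114·3 + 64·2 = 1608
Fatima: 170·2 + 229·0 + 215·2 + 79·3 + 124·2 + 114·1 + 64·3 = 1561
Theo has the highest Borda score (2377).

Theo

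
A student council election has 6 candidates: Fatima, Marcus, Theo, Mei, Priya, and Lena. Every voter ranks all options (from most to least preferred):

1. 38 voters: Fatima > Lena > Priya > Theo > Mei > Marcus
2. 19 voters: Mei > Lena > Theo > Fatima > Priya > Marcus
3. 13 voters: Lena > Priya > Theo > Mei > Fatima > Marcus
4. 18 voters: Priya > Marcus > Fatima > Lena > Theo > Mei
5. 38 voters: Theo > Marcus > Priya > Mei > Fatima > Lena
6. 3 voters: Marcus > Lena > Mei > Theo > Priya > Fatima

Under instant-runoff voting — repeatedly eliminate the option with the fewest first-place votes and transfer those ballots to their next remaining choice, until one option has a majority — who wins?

Theo

Round 1: Fatima 38, Marcus 3, Theo 38, Mei 19, Priya 18, Lena 13. Eliminate Marcus.
Round 2: Fatima 38, Theo 38, Mei 19, Priya 18, Lena 16. Eliminate Lena.
Round 3: Fatima 38, Theo 38, Mei 22, Priya 31. Eliminate Mei.
Round 4: Fatima 38, Theo 60, Priya 31. Eliminate Priya.
Round 5: Fatima 56, Theo 73. Theo has a majority.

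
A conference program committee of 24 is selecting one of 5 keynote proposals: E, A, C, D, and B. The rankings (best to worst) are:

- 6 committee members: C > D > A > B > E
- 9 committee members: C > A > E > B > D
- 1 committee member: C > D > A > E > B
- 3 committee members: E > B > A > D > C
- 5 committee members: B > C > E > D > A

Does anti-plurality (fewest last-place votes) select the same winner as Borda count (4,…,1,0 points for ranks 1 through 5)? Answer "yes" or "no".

no

Anti-plurality — last-place votes: E 6, A 5, C 3, D 9, B 1. Winner: B.
Borda — scores: E 41, A 47, C 79, D 29, B 44. Winner: C.
The two methods disagree.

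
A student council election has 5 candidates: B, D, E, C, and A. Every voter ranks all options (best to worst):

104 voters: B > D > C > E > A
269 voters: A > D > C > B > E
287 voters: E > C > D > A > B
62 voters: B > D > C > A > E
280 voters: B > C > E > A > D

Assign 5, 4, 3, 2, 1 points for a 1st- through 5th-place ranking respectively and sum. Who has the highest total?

C

B: 104·5 + 269·2 + 287·1 + 62·5 + 280·5 = 3055
D: 104·4 + 269·4 + 287·3 + 62·4 + 280·1 = 2881
E: 104·2 + 269·1 + 287·5 + 62·1 + 280·3 = 2814
C: 104·3 + 269·3 + 287·4 + 62·3 + 280·4 = 3573
A: 104·1 + 269·5 + 287·2 + 62·2 + 280·2 = 2707
C has the highest Borda score (3573).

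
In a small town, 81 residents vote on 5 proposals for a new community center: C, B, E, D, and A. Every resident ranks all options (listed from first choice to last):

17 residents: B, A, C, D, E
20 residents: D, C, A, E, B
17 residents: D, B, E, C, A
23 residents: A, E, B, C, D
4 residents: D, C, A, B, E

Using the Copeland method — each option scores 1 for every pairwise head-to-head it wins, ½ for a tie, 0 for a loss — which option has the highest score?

C: beats E and A; loses to B and D → score 2.
B: beats C; loses to E, D, and A → score 1.
E: beats B; loses to C, D, and A → score 1.
D: beats C, B, E, and A → score 4.
A: beats B and E; loses to C and D → score 2.
D has the best pairwise record.

D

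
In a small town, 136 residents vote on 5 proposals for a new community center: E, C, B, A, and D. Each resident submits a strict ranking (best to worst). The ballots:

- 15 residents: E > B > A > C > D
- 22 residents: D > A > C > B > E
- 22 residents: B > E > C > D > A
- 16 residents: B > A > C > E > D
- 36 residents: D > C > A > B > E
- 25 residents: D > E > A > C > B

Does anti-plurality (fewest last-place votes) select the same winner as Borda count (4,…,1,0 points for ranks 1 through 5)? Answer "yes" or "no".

no

Anti-plurality — last-place votes: E 58, C 0, B 25, A 22, D 31. Winner: C.
Borda — scores: E 217, C 268, B 255, A 266, D 354. Winner: D.
The two methods disagree.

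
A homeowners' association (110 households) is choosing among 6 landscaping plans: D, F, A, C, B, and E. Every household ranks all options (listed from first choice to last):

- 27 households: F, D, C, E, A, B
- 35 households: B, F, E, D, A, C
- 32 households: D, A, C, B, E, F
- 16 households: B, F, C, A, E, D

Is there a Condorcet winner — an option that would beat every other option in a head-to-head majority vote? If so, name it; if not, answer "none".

none

Checking pairwise contests:
F beats D 78–32.
B beats F 83–27.
D beats A 94–16.
D beats C 94–16.
D beats B 59–51.
D beats E 59–51.
Every option loses at least one head-to-head, so there is no Condorcet winner.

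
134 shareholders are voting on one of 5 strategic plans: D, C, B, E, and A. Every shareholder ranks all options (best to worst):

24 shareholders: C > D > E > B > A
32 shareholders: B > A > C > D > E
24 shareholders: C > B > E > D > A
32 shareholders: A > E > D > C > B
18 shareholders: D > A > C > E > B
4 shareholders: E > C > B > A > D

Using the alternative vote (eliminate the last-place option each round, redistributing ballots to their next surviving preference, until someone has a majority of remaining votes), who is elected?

Round 1: D 18, C 48, B 32, E 4, A 32. Eliminate E.
Round 2: D 18, C 52, B 32, A 32. Eliminate D.
Round 3: C 52, B 32, A 50. Eliminate B.
Round 4: C 52, A 82. A has a majority.

A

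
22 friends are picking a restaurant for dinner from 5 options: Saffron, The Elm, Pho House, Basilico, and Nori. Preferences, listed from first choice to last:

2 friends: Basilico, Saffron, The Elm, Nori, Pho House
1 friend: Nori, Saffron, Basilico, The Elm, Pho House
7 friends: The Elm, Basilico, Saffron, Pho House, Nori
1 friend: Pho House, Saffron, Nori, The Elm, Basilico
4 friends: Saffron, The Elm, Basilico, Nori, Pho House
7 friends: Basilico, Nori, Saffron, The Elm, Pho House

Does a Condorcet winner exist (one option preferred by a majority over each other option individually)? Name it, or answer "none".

Checking pairwise contests:
Basilico beats Saffron 16–6.
Saffron beats The Elm 15–7.
Saffron beats Pho House 21–1.
The Elm beats Basilico 12–10.
Saffron beats Nori 14–8.
Every option loses at least one head-to-head, so there is no Condorcet winner.

none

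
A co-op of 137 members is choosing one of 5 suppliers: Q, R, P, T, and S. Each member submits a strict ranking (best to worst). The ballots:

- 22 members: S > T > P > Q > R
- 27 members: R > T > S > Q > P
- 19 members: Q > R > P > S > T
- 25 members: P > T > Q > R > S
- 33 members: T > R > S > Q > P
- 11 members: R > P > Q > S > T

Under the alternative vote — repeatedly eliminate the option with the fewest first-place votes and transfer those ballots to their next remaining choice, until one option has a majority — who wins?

T

Round 1: Q 19, R 38, P 25, T 33, S 22. Eliminate Q.
Round 2: R 57, P 25, T 33, S 22. Eliminate S.
Round 3: R 57, P 25, T 55. Eliminate P.
Round 4: R 57, T 80. T has a majority.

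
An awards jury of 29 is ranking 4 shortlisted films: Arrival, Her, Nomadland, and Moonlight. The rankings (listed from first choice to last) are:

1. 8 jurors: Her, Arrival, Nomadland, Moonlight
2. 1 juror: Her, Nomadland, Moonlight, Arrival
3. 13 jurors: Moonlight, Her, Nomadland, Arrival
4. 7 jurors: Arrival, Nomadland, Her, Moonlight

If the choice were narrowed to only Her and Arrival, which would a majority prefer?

Voters preferring Her to Arrival: 22; preferring Arrival to Her: 7.
Her wins the head-to-head.

Her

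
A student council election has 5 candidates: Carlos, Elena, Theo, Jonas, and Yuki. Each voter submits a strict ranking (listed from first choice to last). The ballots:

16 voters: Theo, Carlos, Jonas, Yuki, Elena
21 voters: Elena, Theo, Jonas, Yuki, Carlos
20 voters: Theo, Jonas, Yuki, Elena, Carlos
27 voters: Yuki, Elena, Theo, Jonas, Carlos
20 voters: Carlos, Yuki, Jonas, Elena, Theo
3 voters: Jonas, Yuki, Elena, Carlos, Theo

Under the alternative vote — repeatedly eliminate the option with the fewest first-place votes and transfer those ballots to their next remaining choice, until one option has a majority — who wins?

Theo

Round 1: Carlos 20, Elena 21, Theo 36, Jonas 3, Yuki 27. Eliminate Jonas.
Round 2: Carlos 20, Elena 21, Theo 36, Yuki 30. Eliminate Carlos.
Round 3: Elena 21, Theo 36, Yuki 50. Eliminate Elena.
Round 4: Theo 57, Yuki 50. Theo has a majority.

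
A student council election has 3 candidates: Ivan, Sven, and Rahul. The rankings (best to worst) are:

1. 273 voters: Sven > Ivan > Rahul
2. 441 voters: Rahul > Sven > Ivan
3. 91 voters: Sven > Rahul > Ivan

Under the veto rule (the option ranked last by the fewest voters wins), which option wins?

Sven

Last-place votes: Ivan 532, Sven 0, Rahul 273.
Sven is ranked last by the fewest voters, so Sven wins.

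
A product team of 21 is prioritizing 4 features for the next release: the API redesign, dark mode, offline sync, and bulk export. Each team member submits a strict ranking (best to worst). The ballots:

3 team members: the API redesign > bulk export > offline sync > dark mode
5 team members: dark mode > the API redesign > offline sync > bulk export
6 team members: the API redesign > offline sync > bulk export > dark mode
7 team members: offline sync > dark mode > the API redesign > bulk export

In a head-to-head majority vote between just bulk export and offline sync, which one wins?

offline sync

Voters preferring bulk export to offline sync: 3; preferring offline sync to bulk export: 18.
offline sync wins the head-to-head.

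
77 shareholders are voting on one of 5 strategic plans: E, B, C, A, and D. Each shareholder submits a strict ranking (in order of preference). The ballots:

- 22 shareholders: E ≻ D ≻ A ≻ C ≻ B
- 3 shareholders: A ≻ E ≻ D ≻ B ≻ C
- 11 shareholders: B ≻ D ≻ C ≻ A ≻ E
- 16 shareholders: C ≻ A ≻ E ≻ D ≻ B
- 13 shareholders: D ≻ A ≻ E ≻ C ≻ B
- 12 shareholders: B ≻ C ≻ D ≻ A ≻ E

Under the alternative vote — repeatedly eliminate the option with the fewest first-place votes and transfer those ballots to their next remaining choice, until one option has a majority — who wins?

E

Round 1: E 22, B 23, C 16, A 3, D 13. Eliminate A.
Round 2: E 25, B 23, C 16, D 13. Eliminate D.
Round 3: E 38, B 23, C 16. Eliminate C.
Round 4: E 54, B 23. E has a majority.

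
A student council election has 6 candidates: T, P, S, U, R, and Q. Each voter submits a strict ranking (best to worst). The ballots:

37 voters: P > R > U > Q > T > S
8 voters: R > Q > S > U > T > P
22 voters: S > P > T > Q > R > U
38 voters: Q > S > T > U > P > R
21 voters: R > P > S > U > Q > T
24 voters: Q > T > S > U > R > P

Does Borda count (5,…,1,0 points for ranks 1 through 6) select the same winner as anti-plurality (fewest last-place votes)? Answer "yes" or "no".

Borda — scores: T 321, P 395, S 421, U 293, R 339, Q 481. Winner: Q.
Anti-plurality — last-place votes: T 21, P 32, S 37, U 22, R 38, Q 0. Winner: Q.
The two methods agree.

yes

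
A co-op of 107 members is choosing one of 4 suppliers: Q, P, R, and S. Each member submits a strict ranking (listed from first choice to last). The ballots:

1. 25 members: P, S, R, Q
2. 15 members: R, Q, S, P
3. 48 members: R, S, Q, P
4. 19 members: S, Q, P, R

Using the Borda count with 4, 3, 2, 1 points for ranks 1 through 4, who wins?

Q: 25·1 + 15·3 + 48·2 + 19·3 = 223
P: 25·4 + 15·1 + 48·1 + 19·2 = 201
R: 25·2 + 15·4 + 48·4 + 19·1 = 321
S: 25·3 + 15·2 + 48·3 + 19·4 = 325
S has the highest Borda score (325).

S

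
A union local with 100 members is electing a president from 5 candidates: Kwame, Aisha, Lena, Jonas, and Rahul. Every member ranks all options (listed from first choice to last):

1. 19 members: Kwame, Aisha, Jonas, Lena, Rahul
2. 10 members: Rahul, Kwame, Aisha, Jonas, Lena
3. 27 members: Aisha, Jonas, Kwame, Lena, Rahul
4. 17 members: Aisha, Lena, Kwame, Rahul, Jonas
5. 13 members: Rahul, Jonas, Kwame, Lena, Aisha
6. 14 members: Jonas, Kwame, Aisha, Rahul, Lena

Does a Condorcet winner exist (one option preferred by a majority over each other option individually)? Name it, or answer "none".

Checking pairwise contests:
Jonas beats Kwame 54–46.
Kwame beats Aisha 56–44.
Kwame beats Lena 83–17.
Aisha beats Jonas 73–27.
Kwame beats Rahul 77–23.
Every option loses at least one head-to-head, so there is no Condorcet winner.

none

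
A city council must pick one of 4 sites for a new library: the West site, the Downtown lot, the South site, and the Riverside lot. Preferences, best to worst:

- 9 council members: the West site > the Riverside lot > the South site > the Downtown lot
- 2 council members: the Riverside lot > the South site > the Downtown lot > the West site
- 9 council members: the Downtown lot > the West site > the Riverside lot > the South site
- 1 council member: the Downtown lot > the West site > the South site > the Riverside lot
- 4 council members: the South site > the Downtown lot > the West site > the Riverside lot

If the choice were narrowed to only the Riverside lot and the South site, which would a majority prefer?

Voters preferring the Riverside lot to the South site: 20; preferring the South site to the Riverside lot: 5.
the Riverside lot wins the head-to-head.

the Riverside lot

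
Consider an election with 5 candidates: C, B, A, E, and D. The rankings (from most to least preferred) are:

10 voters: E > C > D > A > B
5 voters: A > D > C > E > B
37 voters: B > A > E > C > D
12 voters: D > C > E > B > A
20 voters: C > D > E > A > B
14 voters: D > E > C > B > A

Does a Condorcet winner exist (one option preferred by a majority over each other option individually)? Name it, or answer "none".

none

Checking pairwise contests:
E beats C 61–37.
C beats B 61–37.
C beats A 56–42.
D beats E 51–47.
C beats D 67–31.
Every option loses at least one head-to-head, so there is no Condorcet winner.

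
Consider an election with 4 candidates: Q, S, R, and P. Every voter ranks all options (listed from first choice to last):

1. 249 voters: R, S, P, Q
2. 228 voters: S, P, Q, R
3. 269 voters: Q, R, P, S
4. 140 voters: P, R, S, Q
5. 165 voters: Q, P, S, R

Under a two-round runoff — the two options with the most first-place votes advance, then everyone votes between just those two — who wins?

Round 1 first-place votes: Q 434, S 228, R 249, P 140.
Q and R advance.
Runoff: Q is preferred to R by 662 voters; R by 389.
Q wins the runoff.

Q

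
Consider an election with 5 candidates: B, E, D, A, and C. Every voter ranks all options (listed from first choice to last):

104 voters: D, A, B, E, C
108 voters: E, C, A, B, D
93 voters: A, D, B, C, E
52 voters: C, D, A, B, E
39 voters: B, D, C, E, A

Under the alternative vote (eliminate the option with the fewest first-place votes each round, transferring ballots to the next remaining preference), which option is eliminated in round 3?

Round 1: B 39, E 108, D 104, A 93, C 52. Eliminate B.
Round 2: E 108, D 143, A 93, C 52. Eliminate C.
Round 3: E 108, D 195, A 93. Eliminate A.

A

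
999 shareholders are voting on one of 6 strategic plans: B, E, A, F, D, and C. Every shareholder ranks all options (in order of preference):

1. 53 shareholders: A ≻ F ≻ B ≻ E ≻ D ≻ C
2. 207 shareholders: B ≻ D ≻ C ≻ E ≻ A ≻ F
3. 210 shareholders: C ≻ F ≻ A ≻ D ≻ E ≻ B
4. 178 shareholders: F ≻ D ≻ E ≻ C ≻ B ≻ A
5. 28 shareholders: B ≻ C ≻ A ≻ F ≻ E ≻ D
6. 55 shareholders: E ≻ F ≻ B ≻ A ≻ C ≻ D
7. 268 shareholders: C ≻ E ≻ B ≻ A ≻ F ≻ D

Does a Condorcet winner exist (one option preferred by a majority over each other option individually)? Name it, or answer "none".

C vs B: 656–343 for C.
C vs E: 713–286 for C.
C vs A: 891–108 for C.
C vs F: 713–286 for C.
C vs D: 561–438 for C.
C beats every other option head-to-head.

C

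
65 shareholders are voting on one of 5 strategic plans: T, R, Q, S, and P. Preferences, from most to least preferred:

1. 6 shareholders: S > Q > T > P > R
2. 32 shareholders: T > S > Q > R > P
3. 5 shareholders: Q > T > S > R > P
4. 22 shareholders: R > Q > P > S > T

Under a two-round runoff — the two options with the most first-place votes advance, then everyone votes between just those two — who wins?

Round 1 first-place votes: T 32, R 22, Q 5, S 6, P 0.
T and R advance.
Runoff: T is preferred to R by 43 voters; R by 22.
T wins the runoff.

T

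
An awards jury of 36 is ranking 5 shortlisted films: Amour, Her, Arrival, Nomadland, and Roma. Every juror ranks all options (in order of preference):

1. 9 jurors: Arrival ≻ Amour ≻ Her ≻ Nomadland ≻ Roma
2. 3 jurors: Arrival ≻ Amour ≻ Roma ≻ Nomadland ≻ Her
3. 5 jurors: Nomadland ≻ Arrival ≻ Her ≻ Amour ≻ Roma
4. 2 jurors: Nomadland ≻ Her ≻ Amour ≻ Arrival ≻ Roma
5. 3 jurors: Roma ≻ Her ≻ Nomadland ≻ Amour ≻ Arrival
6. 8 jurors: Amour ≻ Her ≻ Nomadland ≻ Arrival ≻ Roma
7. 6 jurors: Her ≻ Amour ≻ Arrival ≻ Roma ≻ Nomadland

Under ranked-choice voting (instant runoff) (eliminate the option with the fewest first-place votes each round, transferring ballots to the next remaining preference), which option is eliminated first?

Round 1: Amour 8, Her 6, Arrival 12, Nomadland 7, Roma 3. Eliminate Roma.

Roma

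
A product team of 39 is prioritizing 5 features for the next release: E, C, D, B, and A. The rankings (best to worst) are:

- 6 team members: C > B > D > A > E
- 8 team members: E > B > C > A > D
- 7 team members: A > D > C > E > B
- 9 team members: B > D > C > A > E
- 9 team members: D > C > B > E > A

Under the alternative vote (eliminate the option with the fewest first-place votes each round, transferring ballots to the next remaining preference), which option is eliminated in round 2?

Round 1: E 8, C 6, D 9, B 9, A 7. Eliminate C.
Round 2: E 8, D 9, B 15, A 7. Eliminate A.

A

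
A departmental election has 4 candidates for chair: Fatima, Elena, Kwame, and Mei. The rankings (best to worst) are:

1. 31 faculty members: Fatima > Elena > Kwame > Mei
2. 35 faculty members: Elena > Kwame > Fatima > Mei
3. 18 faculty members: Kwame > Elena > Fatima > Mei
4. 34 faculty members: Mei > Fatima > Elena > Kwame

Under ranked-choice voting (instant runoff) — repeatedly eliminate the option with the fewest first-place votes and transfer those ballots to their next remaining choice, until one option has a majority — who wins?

Elena

Round 1: Fatima 31, Elena 35, Kwame 18, Mei 34. Eliminate Kwame.
Round 2: Fatima 31, Elena 53, Mei 34. Eliminate Fatima.
Round 3: Elena 84, Mei 34. Elena has a majority.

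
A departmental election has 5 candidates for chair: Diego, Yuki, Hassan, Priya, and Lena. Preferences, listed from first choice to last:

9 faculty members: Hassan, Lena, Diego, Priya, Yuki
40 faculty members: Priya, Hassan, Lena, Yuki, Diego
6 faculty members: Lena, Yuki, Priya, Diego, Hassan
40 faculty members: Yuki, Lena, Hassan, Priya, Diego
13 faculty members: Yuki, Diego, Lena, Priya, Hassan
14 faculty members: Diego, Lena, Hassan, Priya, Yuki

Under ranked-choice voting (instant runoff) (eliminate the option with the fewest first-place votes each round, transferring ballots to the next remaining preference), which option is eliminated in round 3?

Diego

Round 1: Diego 14, Yuki 53, Hassan 9, Priya 40, Lena 6. Eliminate Lena.
Round 2: Diego 14, Yuki 59, Hassan 9, Priya 40. Eliminate Hassan.
Round 3: Diego 23, Yuki 59, Priya 40. Eliminate Diego.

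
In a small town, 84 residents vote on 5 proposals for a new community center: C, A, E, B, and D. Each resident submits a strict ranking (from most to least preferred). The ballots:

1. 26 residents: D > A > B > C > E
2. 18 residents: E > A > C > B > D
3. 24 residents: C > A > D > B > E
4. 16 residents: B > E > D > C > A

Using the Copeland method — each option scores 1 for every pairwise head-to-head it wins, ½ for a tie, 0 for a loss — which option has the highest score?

C: beats E; ties B and D; loses to A → score 2.
A: beats C, E, and B; ties D → score 3.5.
E: loses to C, A, B, and D → score 0.
B: beats E; ties C; loses to A and D → score 1.5.
D: beats E and B; ties C and A → score 3.
A has the best pairwise record.

A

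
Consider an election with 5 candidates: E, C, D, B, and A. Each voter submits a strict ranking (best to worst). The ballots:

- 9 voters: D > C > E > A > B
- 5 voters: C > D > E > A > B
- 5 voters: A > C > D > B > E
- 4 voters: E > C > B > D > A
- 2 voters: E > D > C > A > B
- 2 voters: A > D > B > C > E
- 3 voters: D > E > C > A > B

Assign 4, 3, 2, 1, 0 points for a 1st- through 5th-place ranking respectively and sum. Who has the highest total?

D

E: 9·2 + 5·2 + 5·0 + 4·4 + 2·4 + 2·0 + 3·3 = 61
C: 9·3 + 5·4 + 5·3 + 4·3 + 2·2 + 2·1 + 3·2 = 86
D: 9·4 + 5·3 + 5·2 + 4·1 + 2·3 + 2·3 + 3·4 = 89
B: 9·0 + 5·0 + 5·1 + 4·2 + 2·0 + 2·2 + 3·0 = 17
A: 9·1 + 5·1 + 5·4 + 4·0 + 2·1 + 2·4 + 3·1 = 47
D has the highest Borda score (89).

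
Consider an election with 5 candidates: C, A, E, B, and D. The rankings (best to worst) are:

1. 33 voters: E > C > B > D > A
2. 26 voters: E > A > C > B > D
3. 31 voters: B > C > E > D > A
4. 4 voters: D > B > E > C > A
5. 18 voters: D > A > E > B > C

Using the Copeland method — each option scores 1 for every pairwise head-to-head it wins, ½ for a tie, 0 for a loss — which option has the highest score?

E

C: beats A, B, and D; loses to E → score 3.
A: loses to C, E, B, and D → score 0.
E: beats C, A, B, and D → score 4.
B: beats A and D; loses to C and E → score 2.
D: beats A; loses to C, E, and B → score 1.
E has the best pairwise record.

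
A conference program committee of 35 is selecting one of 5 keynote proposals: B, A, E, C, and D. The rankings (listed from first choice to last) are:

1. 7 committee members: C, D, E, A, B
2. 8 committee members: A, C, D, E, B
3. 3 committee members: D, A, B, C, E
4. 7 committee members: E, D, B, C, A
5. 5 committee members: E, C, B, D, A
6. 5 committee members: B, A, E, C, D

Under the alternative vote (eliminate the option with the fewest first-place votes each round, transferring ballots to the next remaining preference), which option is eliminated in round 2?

B

Round 1: B 5, A 8, E 12, C 7, D 3. Eliminate D.
Round 2: B 5, A 11, E 12, C 7. Eliminate B.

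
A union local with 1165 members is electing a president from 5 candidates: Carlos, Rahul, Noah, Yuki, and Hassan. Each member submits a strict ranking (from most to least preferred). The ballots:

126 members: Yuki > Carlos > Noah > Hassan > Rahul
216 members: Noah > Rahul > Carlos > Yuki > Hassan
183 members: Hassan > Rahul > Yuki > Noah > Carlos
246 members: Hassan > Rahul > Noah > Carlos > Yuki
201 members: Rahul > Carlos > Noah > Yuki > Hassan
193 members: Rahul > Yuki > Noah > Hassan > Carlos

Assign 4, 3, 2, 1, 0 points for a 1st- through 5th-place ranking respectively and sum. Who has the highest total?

Rahul

Carlos: 126·3 + 216·2 + 183·0 + 246·1 + 201·3 + 193·0 = 1659
Rahul: 126·0 + 216·3 + 183·3 + 246·3 + 201·4 + 193·4 = 3511
Noah: 126·2 + 216·4 + 183·1 + 246·2 + 201·2 + 193·2 = 2579
Yuki: 126·4 + 216·1 + 183·2 + 246·0 + 201·1 + 193·3 = 1866
Hassan: 126·1 + 216·0 + 183·4 + 246·4 + 201·0 + 193·1 = 2035
Rahul has the highest Borda score (3511).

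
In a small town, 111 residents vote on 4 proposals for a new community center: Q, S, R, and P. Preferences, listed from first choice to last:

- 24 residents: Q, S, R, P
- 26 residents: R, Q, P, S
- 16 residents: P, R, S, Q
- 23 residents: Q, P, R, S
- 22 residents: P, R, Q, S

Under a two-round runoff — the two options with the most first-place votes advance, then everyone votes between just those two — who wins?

Round 1 first-place votes: Q 47, S 0, R 26, P 38.
Q and P advance.
Runoff: Q is preferred to P by 73 voters; P by 38.
Q wins the runoff.

Q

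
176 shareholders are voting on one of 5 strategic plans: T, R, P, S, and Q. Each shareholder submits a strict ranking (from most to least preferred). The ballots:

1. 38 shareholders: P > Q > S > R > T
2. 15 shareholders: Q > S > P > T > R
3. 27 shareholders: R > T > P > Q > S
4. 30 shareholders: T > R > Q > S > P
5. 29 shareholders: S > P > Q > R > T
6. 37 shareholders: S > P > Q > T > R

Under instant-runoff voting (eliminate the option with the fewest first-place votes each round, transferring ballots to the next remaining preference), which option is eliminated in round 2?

Round 1: T 30, R 27, P 38, S 66, Q 15. Eliminate Q.
Round 2: T 30, R 27, P 38, S 81. Eliminate R.

R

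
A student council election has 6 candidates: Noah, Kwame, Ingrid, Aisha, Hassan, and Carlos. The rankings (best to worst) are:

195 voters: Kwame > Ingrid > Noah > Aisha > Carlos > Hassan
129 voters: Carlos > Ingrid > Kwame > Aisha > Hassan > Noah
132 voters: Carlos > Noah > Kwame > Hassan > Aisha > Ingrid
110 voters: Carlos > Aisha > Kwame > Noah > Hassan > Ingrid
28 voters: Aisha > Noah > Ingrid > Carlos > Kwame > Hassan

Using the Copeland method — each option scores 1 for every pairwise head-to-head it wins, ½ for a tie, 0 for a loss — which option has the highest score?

Carlos

Noah: beats Aisha and Hassan; loses to Kwame, Ingrid, and Carlos → score 2.
Kwame: beats Noah, Ingrid, Aisha, and Hassan; loses to Carlos → score 4.
Ingrid: beats Noah, Aisha, and Hassan; loses to Kwame and Carlos → score 3.
Aisha: beats Hassan; loses to Noah, Kwame, Ingrid, and Carlos → score 1.
Hassan: loses to Noah, Kwame, Ingrid, Aisha, and Carlos → score 0.
Carlos: beats Noah, Kwame, Ingrid, Aisha, and Hassan → score 5.
Carlos has the best pairwise record.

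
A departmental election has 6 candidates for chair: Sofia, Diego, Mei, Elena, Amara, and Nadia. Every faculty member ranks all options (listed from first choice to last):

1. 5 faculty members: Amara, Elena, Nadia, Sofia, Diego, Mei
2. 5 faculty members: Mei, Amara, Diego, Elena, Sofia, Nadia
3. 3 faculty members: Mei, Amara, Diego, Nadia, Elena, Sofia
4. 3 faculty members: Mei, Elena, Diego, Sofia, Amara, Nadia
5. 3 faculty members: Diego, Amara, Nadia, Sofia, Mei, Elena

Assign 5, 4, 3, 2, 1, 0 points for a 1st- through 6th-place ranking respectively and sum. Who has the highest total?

Amara

Sofia: 5·2 + 5·1 + 3·0 + 3·2 + 3·2 = 27
Diego: 5·1 + 5·3 + 3·3 + 3·3 + 3·5 = 53
Mei: 5·0 + 5·5 + 3·5 + 3·5 + 3·1 = 58
Elena: 5·4 + 5·2 + 3·1 + 3·4 + 3·0 = 45
Amara: 5·5 + 5·4 + 3·4 + 3·1 + 3·4 = 72
Nadia: 5·3 + 5·0 + 3·2 + 3·0 + 3·3 = 30
Amara has the highest Borda score (72).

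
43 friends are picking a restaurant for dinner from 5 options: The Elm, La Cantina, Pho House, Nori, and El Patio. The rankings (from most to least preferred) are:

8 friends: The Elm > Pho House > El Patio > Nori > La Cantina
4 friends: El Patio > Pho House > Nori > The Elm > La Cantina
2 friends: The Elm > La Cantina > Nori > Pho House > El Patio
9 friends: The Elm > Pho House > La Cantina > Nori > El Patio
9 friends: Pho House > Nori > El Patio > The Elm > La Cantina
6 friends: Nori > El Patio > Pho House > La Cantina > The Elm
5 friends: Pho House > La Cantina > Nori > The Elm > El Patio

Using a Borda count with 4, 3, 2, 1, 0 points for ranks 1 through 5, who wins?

Pho House

The Elm: 8·4 + 4·1 + 2·4 + 9·4 + 9·1 + 6·0 + 5·1 = 94
La Cantina: 8·0 + 4·0 + 2·3 + 9·2 + 9·0 + 6·1 + 5·3 = 45
Pho House: 8·3 + 4·3 + 2·1 + 9·3 + 9·4 + 6·2 + 5·4 = 133
Nori: 8·1 + 4·2 + 2·2 + 9·1 + 9·3 + 6·4 + 5·2 = 90
El Patio: 8·2 + 4·4 + 2·0 + 9·0 + 9·2 + 6·3 + 5·0 = 68
Pho House has the highest Borda score (133).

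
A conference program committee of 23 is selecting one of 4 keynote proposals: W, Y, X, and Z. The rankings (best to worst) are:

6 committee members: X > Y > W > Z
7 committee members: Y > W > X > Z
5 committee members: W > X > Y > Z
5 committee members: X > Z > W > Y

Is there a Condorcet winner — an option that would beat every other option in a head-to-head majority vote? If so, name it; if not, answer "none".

Checking pairwise contests:
Y beats W 13–10.
X beats Y 16–7.
W beats X 12–11.
W beats Z 18–5.
Every option loses at least one head-to-head, so there is no Condorcet winner.

none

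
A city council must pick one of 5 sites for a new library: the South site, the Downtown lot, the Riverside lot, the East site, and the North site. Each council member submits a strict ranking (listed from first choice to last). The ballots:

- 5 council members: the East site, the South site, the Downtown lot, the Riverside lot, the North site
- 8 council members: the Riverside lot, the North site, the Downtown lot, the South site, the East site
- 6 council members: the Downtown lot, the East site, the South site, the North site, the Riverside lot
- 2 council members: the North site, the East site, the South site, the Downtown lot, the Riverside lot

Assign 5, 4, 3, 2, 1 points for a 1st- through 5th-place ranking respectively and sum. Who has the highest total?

the Downtown lot

the South site: 5·4 + 8·2 + 6·3 + 2·3 = 60
the Downtown lot: 5·3 + 8·3 + 6·5 + 2·2 = 73
the Riverside lot: 5·2 + 8·5 + 6·1 + 2·1 = 58
the East site: 5·5 + 8·1 + 6·4 + 2·4 = 65
the North site: 5·1 + 8·4 + 6·2 + 2·5 = 59
the Downtown lot has the highest Borda score (73).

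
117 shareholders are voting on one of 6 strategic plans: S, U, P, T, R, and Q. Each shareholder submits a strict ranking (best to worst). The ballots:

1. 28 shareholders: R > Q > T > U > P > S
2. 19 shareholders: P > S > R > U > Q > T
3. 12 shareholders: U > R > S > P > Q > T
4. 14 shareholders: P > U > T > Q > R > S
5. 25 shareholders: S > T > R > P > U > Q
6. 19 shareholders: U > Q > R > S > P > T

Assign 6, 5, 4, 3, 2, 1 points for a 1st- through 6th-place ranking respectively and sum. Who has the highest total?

S: 28·1 + 19·5 + 12·4 + 14·1 + 25·6 + 19·3 = 392
U: 28·3 + 19·3 + 12·6 + 14·5 + 25·2 + 19·6 = 447
P: 28·2 + 19·6 + 12·3 + 14·6 + 25·3 + 19·2 = 403
T: 28·4 + 19·1 + 12·1 + 14·4 + 25·5 + 19·1 = 343
R: 28·6 + 19·4 + 12·5 + 14·2 + 25·4 + 19·4 = 508
Q: 28·5 + 19·2 + 12·2 + 14·3 + 25·1 + 19·5 = 364
R has the highest Borda score (508).

R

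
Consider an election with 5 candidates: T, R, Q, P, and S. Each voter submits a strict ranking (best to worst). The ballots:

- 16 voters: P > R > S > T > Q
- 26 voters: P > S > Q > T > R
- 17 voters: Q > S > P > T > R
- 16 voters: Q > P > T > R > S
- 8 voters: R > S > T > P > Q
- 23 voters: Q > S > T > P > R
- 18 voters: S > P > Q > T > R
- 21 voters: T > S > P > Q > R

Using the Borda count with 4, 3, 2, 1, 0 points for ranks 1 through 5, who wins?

T: 16·1 + 26·1 + 17·1 + 16·2 + 8·2 + 23·2 + 18·1 + 21·4 = 255
R: 16·3 + 26·0 + 17·0 + 16·1 + 8·4 + 23·0 + 18·0 + 21·0 = 96
Q: 16·0 + 26·2 + 17·4 + 16·4 + 8·0 + 23·4 + 18·2 + 21·1 = 333
P: 16·4 + 26·4 + 17·2 + 16·3 + 8·1 + 23·1 + 18·3 + 21·2 = 377
S: 16·2 + 26·3 + 17·3 + 16·0 + 8·3 + 23·3 + 18·4 + 21·3 = 389
S has the highest Borda score (389).

S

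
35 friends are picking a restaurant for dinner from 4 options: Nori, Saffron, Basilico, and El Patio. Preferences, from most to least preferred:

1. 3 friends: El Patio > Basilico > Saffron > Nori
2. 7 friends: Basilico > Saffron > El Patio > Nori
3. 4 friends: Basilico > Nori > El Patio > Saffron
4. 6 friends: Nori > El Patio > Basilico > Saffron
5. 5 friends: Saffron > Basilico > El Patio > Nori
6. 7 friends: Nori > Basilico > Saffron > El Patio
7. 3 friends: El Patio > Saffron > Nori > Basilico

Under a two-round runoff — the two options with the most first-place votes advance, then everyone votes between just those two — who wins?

Basilico

Round 1 first-place votes: Nori 13, Saffron 5, Basilico 11, El Patio 6.
Nori and Basilico advance.
Runoff: Nori is preferred to Basilico by 16 voters; Basilico by 19.
Basilico wins the runoff.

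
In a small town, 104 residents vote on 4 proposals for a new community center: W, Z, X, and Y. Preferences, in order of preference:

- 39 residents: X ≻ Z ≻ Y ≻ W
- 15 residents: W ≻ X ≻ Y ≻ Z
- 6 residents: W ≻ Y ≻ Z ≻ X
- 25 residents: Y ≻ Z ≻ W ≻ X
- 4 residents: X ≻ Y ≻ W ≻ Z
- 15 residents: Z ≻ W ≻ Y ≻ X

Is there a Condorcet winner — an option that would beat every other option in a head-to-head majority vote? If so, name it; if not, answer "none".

Checking pairwise contests:
Z beats W 79–25.
X beats Z 58–46.
W beats X 61–43.
Z beats Y 54–50.
Every option loses at least one head-to-head, so there is no Condorcet winner.

none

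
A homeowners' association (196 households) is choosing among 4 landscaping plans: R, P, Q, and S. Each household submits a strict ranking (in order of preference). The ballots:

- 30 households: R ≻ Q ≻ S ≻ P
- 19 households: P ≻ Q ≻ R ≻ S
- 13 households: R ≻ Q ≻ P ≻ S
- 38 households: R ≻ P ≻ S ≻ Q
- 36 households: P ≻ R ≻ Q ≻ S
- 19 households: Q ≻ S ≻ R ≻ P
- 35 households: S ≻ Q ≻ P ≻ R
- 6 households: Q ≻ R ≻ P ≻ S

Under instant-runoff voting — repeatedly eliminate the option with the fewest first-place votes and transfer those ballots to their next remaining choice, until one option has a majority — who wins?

R

Round 1: R 81, P 55, Q 25, S 35. Eliminate Q.
Round 2: R 87, P 55, S 54. Eliminate S.
Round 3: R 106, P 90. R has a majority.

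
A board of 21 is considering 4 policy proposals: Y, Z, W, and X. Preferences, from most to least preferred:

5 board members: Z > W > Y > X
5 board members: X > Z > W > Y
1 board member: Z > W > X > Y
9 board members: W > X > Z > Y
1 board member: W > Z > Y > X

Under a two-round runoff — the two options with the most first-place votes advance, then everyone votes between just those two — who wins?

Round 1 first-place votes: Y 0, Z 6, W 10, X 5.
W and Z advance.
Runoff: W is preferred to Z by 10 voters; Z by 11.
Z wins the runoff.

Z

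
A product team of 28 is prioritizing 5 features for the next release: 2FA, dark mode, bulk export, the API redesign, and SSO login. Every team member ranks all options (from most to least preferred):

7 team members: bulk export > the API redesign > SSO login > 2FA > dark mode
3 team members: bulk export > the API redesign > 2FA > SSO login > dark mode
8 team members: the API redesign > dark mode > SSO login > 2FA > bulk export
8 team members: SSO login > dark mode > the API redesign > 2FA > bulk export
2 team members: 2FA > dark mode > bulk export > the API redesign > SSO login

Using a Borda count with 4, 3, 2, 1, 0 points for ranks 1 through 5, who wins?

the API redesign

2FA: 7·1 + 3·2 + 8·1 + 8·1 + 2·4 = 37
dark mode: 7·0 + 3·0 + 8·3 + 8·3 + 2·3 = 54
bulk export: 7·4 + 3·4 + 8·0 + 8·0 + 2·2 = 44
the API redesign: 7·3 + 3·3 + 8·4 + 8·2 + 2·1 = 80
SSO login: 7·2 + 3·1 + 8·2 + 8·4 + 2·0 = 65
the API redesign has the highest Borda score (80).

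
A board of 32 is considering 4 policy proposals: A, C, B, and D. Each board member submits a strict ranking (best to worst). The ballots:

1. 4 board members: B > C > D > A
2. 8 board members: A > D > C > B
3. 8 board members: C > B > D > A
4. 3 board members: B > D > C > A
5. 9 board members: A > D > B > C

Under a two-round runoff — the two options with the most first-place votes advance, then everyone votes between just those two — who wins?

A

Round 1 first-place votes: A 17, C 8, B 7, D 0.
A and C advance.
Runoff: A is preferred to C by 17 voters; C by 15.
A wins the runoff.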